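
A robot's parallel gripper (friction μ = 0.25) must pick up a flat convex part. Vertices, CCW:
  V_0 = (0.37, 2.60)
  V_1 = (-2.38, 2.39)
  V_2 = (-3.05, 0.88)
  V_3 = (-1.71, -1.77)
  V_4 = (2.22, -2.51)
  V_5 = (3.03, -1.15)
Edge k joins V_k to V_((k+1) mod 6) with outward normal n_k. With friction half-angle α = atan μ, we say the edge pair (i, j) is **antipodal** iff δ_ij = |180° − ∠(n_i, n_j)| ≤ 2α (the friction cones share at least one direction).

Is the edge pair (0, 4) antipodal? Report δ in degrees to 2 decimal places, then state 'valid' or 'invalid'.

δ = 54.86°, invalid

α = atan 0.25 = 14.04°;  2α = 28.07°
edge 0: e_0 = (-2.75, -0.21);  n_0 = (-0.0761, +0.9971)
edge 4: e_4 = (+0.81, +1.36);  n_4 = (+0.8592, -0.5117)
∠(n_0, n_4) = 125.14°
δ = |180° − 125.14°| = 54.86°
54.86° > 2α = 28.07°  →  invalid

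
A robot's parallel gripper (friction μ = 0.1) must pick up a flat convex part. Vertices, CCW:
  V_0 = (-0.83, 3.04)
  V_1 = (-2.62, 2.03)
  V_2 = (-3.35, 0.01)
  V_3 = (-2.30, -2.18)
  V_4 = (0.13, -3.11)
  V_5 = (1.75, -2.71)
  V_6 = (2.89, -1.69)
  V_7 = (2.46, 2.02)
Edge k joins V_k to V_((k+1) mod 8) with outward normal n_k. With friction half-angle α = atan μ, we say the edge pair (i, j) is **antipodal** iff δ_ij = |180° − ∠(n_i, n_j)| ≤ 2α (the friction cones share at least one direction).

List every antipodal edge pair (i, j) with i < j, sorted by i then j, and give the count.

count = 1; pairs: (3,7)

α = atan 0.1 = 5.71°;  2α = 11.42°
n_0 = (-0.4914, +0.8709)
n_1 = (-0.9405, +0.3399)
n_2 = (-0.9017, -0.4323)
n_3 = (-0.3574, -0.9339)
n_4 = (+0.2397, -0.9708)
n_5 = (+0.6668, -0.7452)
n_6 = (+0.9934, +0.1151)
n_7 = (+0.2961, +0.9551)
  (0,1): δ = 139.30°  ·
  (0,2): δ = 93.82°  ·
  (0,3): δ = 50.38°  ·
  (0,4): δ = 15.56°  ·
  (0,5): δ = 12.39°  ·
  (0,6): δ = 67.18°  ·
  (0,7): δ = 133.34°  ·
  (1,2): δ = 134.52°  ·
  (1,3): δ = 91.07°  ·
  (1,4): δ = 56.26°  ·
  (1,5): δ = 28.31°  ·
  (1,6): δ = 26.48°  ·
  (1,7): δ = 92.64°  ·
  (2,3): δ = 136.56°  ·
  (2,4): δ = 101.75°  ·
  (2,5): δ = 73.80°  ·
  (2,6): δ = 19.00°  ·
  (2,7): δ = 47.16°  ·
  (3,4): δ = 145.19°  ·
  (3,5): δ = 117.24°  ·
  (3,6): δ = 62.45°  ·
  (3,7): δ = 3.72°  ✓
  (4,5): δ = 152.05°  ·
  (4,6): δ = 97.26°  ·
  (4,7): δ = 31.09°  ·
  (5,6): δ = 125.21°  ·
  (5,7): δ = 59.05°  ·
  (6,7): δ = 113.84°  ·
antipodal pairs: 1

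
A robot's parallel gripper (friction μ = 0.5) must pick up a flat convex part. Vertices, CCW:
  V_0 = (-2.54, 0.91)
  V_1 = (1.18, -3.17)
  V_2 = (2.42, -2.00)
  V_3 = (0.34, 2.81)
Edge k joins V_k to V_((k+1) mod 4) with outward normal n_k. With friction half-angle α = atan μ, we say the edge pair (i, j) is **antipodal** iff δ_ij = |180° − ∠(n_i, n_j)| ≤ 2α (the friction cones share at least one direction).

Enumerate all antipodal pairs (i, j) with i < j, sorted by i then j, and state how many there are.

count = 2; pairs: (0,2), (1,3)

α = atan 0.5 = 26.57°;  2α = 53.13°
n_0 = (-0.7390, -0.6738)
n_1 = (+0.6863, -0.7273)
n_2 = (+0.9179, +0.3969)
n_3 = (-0.5507, +0.8347)
  (0,1): δ = 89.02°  ·
  (0,2): δ = 18.97°  ✓
  (0,3): δ = 81.06°  ·
  (1,2): δ = 109.95°  ·
  (1,3): δ = 9.92°  ✓
  (2,3): δ = 79.97°  ·
antipodal pairs: 2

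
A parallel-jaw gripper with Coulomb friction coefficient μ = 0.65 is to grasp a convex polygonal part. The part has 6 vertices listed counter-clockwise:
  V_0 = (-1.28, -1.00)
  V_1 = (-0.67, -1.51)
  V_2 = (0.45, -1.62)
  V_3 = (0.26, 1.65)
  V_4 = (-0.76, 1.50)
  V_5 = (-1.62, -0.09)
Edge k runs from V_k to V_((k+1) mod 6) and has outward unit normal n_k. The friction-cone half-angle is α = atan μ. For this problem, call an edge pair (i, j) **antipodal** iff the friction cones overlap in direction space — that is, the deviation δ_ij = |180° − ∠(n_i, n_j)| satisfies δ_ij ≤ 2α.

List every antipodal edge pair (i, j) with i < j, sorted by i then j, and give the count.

count = 5; pairs: (0,2), (0,3), (1,3), (2,4), (2,5)

α = atan 0.65 = 33.02°;  2α = 66.05°
n_0 = (-0.6414, -0.7672)
n_1 = (-0.0977, -0.9952)
n_2 = (+0.9983, +0.0580)
n_3 = (-0.1455, +0.9894)
n_4 = (-0.8796, +0.4757)
n_5 = (-0.9368, -0.3500)
  (0,1): δ = 145.71°  ·
  (0,2): δ = 46.78°  ✓
  (0,3): δ = 48.26°  ✓
  (0,4): δ = 101.49°  ·
  (0,5): δ = 150.38°  ·
  (1,2): δ = 81.07°  ·
  (1,3): δ = 13.98°  ✓
  (1,4): δ = 67.20°  ·
  (1,5): δ = 116.10°  ·
  (2,3): δ = 84.96°  ·
  (2,4): δ = 31.73°  ✓
  (2,5): δ = 17.16°  ✓
  (3,4): δ = 126.77°  ·
  (3,5): δ = 77.88°  ·
  (4,5): δ = 131.10°  ·
antipodal pairs: 5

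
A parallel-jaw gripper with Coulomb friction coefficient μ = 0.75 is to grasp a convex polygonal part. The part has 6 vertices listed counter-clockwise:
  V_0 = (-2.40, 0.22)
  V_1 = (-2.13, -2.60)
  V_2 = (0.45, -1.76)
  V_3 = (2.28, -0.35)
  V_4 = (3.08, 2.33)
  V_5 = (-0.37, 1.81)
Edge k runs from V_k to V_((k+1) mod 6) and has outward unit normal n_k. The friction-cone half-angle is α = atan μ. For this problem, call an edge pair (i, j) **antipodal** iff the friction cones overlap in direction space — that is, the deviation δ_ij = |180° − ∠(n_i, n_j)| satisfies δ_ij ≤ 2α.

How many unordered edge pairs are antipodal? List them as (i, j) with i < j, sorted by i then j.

α = atan 0.75 = 36.87°;  2α = 73.74°
n_0 = (-0.9954, -0.0953)
n_1 = (+0.3096, -0.9509)
n_2 = (+0.6103, -0.7921)
n_3 = (+0.9582, -0.2860)
n_4 = (-0.1490, +0.9888)
n_5 = (-0.6166, +0.7873)
  (0,1): δ = 77.43°  ·
  (0,2): δ = 57.86°  ✓
  (0,3): δ = 22.09°  ✓
  (0,4): δ = 93.10°  ·
  (0,5): δ = 122.60°  ·
  (1,2): δ = 160.42°  ·
  (1,3): δ = 124.66°  ·
  (1,4): δ = 9.46°  ✓
  (1,5): δ = 20.04°  ✓
  (2,3): δ = 144.23°  ·
  (2,4): δ = 29.04°  ✓
  (2,5): δ = 0.46°  ✓
  (3,4): δ = 64.81°  ✓
  (3,5): δ = 35.31°  ✓
  (4,5): δ = 150.50°  ·
antipodal pairs: 8

count = 8; pairs: (0,2), (0,3), (1,4), (1,5), (2,4), (2,5), (3,4), (3,5)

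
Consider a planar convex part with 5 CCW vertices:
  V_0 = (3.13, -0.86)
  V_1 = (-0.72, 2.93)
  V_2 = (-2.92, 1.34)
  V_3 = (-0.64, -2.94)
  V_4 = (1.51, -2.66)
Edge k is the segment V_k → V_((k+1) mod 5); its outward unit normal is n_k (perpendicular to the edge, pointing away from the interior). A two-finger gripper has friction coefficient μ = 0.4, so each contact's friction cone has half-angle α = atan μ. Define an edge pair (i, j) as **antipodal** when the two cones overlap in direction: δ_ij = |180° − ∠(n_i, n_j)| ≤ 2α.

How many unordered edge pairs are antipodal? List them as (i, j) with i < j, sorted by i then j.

count = 3; pairs: (0,2), (1,3), (1,4)

α = atan 0.4 = 21.80°;  2α = 43.60°
n_0 = (+0.7015, +0.7126)
n_1 = (-0.5858, +0.8105)
n_2 = (-0.8826, -0.4702)
n_3 = (+0.1291, -0.9916)
n_4 = (+0.7433, -0.6690)
  (0,1): δ = 99.59°  ·
  (0,2): δ = 17.41°  ✓
  (0,3): δ = 51.97°  ·
  (0,4): δ = 92.56°  ·
  (1,2): δ = 97.81°  ·
  (1,3): δ = 28.44°  ✓
  (1,4): δ = 12.16°  ✓
  (2,3): δ = 110.62°  ·
  (2,4): δ = 70.03°  ·
  (3,4): δ = 139.41°  ·
antipodal pairs: 3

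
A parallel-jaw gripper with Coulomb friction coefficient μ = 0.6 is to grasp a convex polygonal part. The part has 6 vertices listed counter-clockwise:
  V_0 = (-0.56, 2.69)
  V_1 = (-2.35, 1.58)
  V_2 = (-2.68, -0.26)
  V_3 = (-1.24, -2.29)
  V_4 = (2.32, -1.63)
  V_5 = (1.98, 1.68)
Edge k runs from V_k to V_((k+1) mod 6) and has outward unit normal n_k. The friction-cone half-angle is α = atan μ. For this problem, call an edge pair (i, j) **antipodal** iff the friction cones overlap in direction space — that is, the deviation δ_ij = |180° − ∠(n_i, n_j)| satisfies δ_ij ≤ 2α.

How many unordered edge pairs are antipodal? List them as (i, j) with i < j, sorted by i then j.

count = 5; pairs: (0,3), (1,4), (2,4), (2,5), (3,5)

α = atan 0.6 = 30.96°;  2α = 61.93°
n_0 = (-0.5270, +0.8499)
n_1 = (-0.9843, +0.1765)
n_2 = (-0.8156, -0.5786)
n_3 = (+0.1823, -0.9832)
n_4 = (+0.9948, +0.1022)
n_5 = (+0.3695, +0.9292)
  (0,1): δ = 131.97°  ·
  (0,2): δ = 86.45°  ·
  (0,3): δ = 21.30°  ✓
  (0,4): δ = 64.06°  ·
  (0,5): δ = 126.51°  ·
  (1,2): δ = 134.48°  ·
  (1,3): δ = 69.33°  ·
  (1,4): δ = 16.03°  ✓
  (1,5): δ = 78.48°  ·
  (2,3): δ = 114.85°  ·
  (2,4): δ = 29.49°  ✓
  (2,5): δ = 32.97°  ✓
  (3,4): δ = 94.64°  ·
  (3,5): δ = 32.19°  ✓
  (4,5): δ = 117.55°  ·
antipodal pairs: 5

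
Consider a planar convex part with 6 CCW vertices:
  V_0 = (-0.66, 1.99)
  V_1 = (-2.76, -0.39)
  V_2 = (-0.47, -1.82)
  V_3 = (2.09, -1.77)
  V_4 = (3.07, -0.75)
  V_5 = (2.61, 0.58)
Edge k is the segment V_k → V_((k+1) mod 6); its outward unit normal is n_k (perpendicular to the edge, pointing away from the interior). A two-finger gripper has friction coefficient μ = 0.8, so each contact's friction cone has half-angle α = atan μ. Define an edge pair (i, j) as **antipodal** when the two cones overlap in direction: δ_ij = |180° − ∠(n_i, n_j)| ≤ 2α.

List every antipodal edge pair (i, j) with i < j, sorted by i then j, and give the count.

count = 8; pairs: (0,2), (0,3), (0,4), (1,4), (1,5), (2,4), (2,5), (3,5)

α = atan 0.8 = 38.66°;  2α = 77.32°
n_0 = (-0.7498, +0.6616)
n_1 = (-0.5297, -0.8482)
n_2 = (+0.0195, -0.9998)
n_3 = (+0.7211, -0.6928)
n_4 = (+0.9451, +0.3269)
n_5 = (+0.3960, +0.9183)
  (0,1): δ = 80.56°  ·
  (0,2): δ = 47.46°  ✓
  (0,3): δ = 2.43°  ✓
  (0,4): δ = 60.50°  ✓
  (0,5): δ = 108.10°  ·
  (1,2): δ = 146.90°  ·
  (1,3): δ = 101.87°  ·
  (1,4): δ = 38.94°  ✓
  (1,5): δ = 8.66°  ✓
  (2,3): δ = 134.97°  ·
  (2,4): δ = 72.04°  ✓
  (2,5): δ = 24.44°  ✓
  (3,4): δ = 117.07°  ·
  (3,5): δ = 69.47°  ✓
  (4,5): δ = 132.40°  ·
antipodal pairs: 8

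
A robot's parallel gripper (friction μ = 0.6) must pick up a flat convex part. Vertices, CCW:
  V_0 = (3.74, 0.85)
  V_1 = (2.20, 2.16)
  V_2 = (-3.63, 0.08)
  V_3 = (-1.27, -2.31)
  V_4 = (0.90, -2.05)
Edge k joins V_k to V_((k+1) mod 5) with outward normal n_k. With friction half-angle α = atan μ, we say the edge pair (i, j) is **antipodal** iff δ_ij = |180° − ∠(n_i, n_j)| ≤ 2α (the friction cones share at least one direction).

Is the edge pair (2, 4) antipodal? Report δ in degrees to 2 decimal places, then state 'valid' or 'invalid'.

α = atan 0.6 = 30.96°;  2α = 61.93°
edge 2: e_2 = (+2.36, -2.39);  n_2 = (-0.7116, -0.7026)
edge 4: e_4 = (+2.84, +2.90);  n_4 = (+0.7145, -0.6997)
∠(n_2, n_4) = 90.96°
δ = |180° − 90.96°| = 89.04°
89.04° > 2α = 61.93°  →  invalid

δ = 89.04°, invalid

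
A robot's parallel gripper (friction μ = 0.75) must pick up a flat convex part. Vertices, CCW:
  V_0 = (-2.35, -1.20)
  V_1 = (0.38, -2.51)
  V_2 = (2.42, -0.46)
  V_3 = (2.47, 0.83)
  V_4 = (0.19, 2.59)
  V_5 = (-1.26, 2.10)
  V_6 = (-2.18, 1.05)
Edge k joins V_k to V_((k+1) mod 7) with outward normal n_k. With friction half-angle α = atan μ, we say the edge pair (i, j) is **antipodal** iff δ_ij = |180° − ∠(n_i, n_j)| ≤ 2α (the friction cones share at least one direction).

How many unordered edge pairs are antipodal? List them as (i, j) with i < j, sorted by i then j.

count = 10; pairs: (0,2), (0,3), (0,4), (1,4), (1,5), (1,6), (2,4), (2,5), (2,6), (3,6)

α = atan 0.75 = 36.87°;  2α = 73.74°
n_0 = (-0.4326, -0.9016)
n_1 = (+0.7088, -0.7054)
n_2 = (+0.9992, -0.0387)
n_3 = (+0.6111, +0.7916)
n_4 = (-0.3201, +0.9474)
n_5 = (-0.7521, +0.6590)
n_6 = (-0.9972, +0.0753)
  (0,1): δ = 109.23°  ·
  (0,2): δ = 66.59°  ✓
  (0,3): δ = 12.03°  ✓
  (0,4): δ = 44.31°  ✓
  (0,5): δ = 74.41°  ·
  (0,6): δ = 111.31°  ·
  (1,2): δ = 137.36°  ·
  (1,3): δ = 82.81°  ·
  (1,4): δ = 26.47°  ✓
  (1,5): δ = 3.64°  ✓
  (1,6): δ = 40.54°  ✓
  (2,3): δ = 125.45°  ·
  (2,4): δ = 69.11°  ✓
  (2,5): δ = 39.00°  ✓
  (2,6): δ = 2.10°  ✓
  (3,4): δ = 123.66°  ·
  (3,5): δ = 93.56°  ·
  (3,6): δ = 56.66°  ✓
  (4,5): δ = 149.90°  ·
  (4,6): δ = 112.99°  ·
  (5,6): δ = 143.10°  ·
antipodal pairs: 10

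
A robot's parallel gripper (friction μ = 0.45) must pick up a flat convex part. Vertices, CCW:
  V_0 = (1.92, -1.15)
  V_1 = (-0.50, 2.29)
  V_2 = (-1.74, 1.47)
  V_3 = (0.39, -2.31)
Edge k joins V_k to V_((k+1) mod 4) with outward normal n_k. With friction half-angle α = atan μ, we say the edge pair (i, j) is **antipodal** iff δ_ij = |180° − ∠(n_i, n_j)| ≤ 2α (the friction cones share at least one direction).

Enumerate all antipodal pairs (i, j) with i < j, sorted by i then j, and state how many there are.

count = 2; pairs: (0,2), (1,3)

α = atan 0.45 = 24.23°;  2α = 48.46°
n_0 = (+0.8179, +0.5754)
n_1 = (-0.5516, +0.8341)
n_2 = (-0.8712, -0.4909)
n_3 = (+0.6042, -0.7969)
  (0,1): δ = 91.65°  ·
  (0,2): δ = 5.73°  ✓
  (0,3): δ = 92.04°  ·
  (1,2): δ = 94.08°  ·
  (1,3): δ = 3.69°  ✓
  (2,3): δ = 82.23°  ·
antipodal pairs: 2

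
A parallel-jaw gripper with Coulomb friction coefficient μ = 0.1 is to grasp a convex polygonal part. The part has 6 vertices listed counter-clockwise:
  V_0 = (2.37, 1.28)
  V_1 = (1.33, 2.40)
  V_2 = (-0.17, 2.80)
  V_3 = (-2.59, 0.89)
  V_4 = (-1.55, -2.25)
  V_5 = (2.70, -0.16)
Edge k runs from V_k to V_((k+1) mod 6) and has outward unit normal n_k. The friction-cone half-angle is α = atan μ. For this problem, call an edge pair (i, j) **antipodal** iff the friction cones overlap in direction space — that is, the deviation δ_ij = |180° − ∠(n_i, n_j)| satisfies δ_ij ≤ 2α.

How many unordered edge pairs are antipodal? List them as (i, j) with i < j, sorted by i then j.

α = atan 0.1 = 5.71°;  2α = 11.42°
n_0 = (+0.7328, +0.6805)
n_1 = (+0.2577, +0.9662)
n_2 = (-0.6195, +0.7850)
n_3 = (-0.9493, -0.3144)
n_4 = (+0.4413, -0.8974)
n_5 = (+0.9747, +0.2234)
  (0,1): δ = 147.81°  ·
  (0,2): δ = 94.60°  ·
  (0,3): δ = 24.55°  ·
  (0,4): δ = 73.31°  ·
  (0,5): δ = 150.03°  ·
  (1,2): δ = 126.79°  ·
  (1,3): δ = 56.74°  ·
  (1,4): δ = 41.12°  ·
  (1,5): δ = 117.84°  ·
  (2,3): δ = 109.96°  ·
  (2,4): δ = 12.10°  ·
  (2,5): δ = 64.62°  ·
  (3,4): δ = 82.14°  ·
  (3,5): δ = 5.42°  ✓
  (4,5): δ = 103.28°  ·
antipodal pairs: 1

count = 1; pairs: (3,5)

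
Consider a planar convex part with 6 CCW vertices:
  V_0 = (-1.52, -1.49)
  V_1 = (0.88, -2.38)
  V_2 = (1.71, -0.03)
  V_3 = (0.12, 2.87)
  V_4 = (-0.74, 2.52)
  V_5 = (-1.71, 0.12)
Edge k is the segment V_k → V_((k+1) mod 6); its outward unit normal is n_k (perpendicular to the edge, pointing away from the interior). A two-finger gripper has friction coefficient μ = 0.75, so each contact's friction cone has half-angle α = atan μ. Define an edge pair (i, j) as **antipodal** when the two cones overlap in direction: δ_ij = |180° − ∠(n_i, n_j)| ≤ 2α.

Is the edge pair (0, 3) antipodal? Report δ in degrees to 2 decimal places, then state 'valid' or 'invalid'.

α = atan 0.75 = 36.87°;  2α = 73.74°
edge 0: e_0 = (+2.40, -0.89);  n_0 = (-0.3477, -0.9376)
edge 3: e_3 = (-0.86, -0.35);  n_3 = (-0.3770, +0.9262)
∠(n_0, n_3) = 137.51°
δ = |180° − 137.51°| = 42.49°
42.49° ≤ 2α = 73.74°  →  valid

δ = 42.49°, valid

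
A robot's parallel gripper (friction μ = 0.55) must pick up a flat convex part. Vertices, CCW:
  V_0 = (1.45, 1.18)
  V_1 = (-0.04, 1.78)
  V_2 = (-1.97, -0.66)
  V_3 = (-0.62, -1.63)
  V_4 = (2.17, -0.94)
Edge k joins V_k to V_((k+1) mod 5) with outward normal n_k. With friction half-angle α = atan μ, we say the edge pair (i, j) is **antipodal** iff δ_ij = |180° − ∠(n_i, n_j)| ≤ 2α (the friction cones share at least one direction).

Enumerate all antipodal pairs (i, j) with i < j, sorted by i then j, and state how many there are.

count = 5; pairs: (0,2), (0,3), (1,3), (1,4), (2,4)

α = atan 0.55 = 28.81°;  2α = 57.62°
n_0 = (+0.3735, +0.9276)
n_1 = (-0.7843, +0.6204)
n_2 = (-0.5835, -0.8121)
n_3 = (+0.2401, -0.9708)
n_4 = (+0.9469, +0.3216)
  (0,1): δ = 106.41°  ·
  (0,2): δ = 13.76°  ✓
  (0,3): δ = 35.83°  ✓
  (0,4): δ = 130.69°  ·
  (1,2): δ = 87.35°  ·
  (1,3): δ = 37.77°  ✓
  (1,4): δ = 57.10°  ✓
  (2,3): δ = 130.41°  ·
  (2,4): δ = 35.54°  ✓
  (3,4): δ = 85.13°  ·
antipodal pairs: 5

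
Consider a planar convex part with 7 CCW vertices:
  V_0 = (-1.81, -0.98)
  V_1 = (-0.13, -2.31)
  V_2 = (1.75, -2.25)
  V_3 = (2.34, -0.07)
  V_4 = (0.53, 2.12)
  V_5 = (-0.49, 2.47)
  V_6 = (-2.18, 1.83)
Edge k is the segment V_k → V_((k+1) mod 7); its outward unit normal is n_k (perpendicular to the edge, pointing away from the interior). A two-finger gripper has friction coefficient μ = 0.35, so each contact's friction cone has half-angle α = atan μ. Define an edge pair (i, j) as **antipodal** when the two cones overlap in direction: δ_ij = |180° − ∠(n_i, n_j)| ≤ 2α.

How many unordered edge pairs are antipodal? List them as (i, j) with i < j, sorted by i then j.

count = 6; pairs: (0,3), (0,4), (1,4), (1,5), (2,6), (3,6)

α = atan 0.35 = 19.29°;  2α = 38.58°
n_0 = (-0.6207, -0.7840)
n_1 = (+0.0319, -0.9995)
n_2 = (+0.9653, -0.2612)
n_3 = (+0.7708, +0.6371)
n_4 = (+0.3246, +0.9459)
n_5 = (-0.3542, +0.9352)
n_6 = (-0.9914, -0.1305)
  (0,1): δ = 139.80°  ·
  (0,2): δ = 66.78°  ·
  (0,3): δ = 12.06°  ✓
  (0,4): δ = 19.43°  ✓
  (0,5): δ = 59.11°  ·
  (0,6): δ = 135.87°  ·
  (1,2): δ = 106.97°  ·
  (1,3): δ = 52.25°  ·
  (1,4): δ = 20.77°  ✓
  (1,5): δ = 18.91°  ✓
  (1,6): δ = 95.67°  ·
  (2,3): δ = 125.28°  ·
  (2,4): δ = 93.80°  ·
  (2,5): δ = 54.11°  ·
  (2,6): δ = 22.64°  ✓
  (3,4): δ = 148.51°  ·
  (3,5): δ = 108.83°  ·
  (3,6): δ = 32.07°  ✓
  (4,5): δ = 140.32°  ·
  (4,6): δ = 63.56°  ·
  (5,6): δ = 103.24°  ·
antipodal pairs: 6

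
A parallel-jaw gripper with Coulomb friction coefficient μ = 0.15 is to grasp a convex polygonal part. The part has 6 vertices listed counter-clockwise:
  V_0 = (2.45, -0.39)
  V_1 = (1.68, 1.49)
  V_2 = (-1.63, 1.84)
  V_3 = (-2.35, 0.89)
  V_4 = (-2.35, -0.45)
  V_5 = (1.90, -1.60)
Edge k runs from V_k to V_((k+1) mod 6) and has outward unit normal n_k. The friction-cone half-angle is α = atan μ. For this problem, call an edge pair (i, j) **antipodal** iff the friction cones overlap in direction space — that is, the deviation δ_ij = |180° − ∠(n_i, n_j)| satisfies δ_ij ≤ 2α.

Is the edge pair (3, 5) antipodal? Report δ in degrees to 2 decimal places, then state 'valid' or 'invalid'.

α = atan 0.15 = 8.53°;  2α = 17.06°
edge 3: e_3 = (+0.00, -1.34);  n_3 = (-1.0000, -0.0000)
edge 5: e_5 = (+0.55, +1.21);  n_5 = (+0.9104, -0.4138)
∠(n_3, n_5) = 155.56°
δ = |180° − 155.56°| = 24.44°
24.44° > 2α = 17.06°  →  invalid

δ = 24.44°, invalid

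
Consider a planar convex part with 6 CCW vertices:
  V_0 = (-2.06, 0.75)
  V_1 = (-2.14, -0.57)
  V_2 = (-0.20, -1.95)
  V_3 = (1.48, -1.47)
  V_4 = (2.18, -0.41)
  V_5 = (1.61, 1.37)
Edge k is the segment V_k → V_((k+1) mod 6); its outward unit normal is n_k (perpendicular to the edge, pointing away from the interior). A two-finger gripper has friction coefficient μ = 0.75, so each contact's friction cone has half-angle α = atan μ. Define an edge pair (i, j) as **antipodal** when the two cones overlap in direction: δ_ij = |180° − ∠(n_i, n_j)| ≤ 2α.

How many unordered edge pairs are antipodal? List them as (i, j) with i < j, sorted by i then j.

count = 7; pairs: (0,2), (0,3), (0,4), (1,4), (1,5), (2,5), (3,5)

α = atan 0.75 = 36.87°;  2α = 73.74°
n_0 = (-0.9982, +0.0605)
n_1 = (-0.5796, -0.8149)
n_2 = (+0.2747, -0.9615)
n_3 = (+0.8345, -0.5511)
n_4 = (+0.9524, +0.3050)
n_5 = (-0.1666, +0.9860)
  (0,1): δ = 121.96°  ·
  (0,2): δ = 70.59°  ✓
  (0,3): δ = 29.97°  ✓
  (0,4): δ = 21.22°  ✓
  (0,5): δ = 103.06°  ·
  (1,2): δ = 128.63°  ·
  (1,3): δ = 88.01°  ·
  (1,4): δ = 36.82°  ✓
  (1,5): δ = 45.01°  ✓
  (2,3): δ = 139.39°  ·
  (2,4): δ = 88.19°  ·
  (2,5): δ = 6.36°  ✓
  (3,4): δ = 128.80°  ·
  (3,5): δ = 46.97°  ✓
  (4,5): δ = 98.17°  ·
antipodal pairs: 7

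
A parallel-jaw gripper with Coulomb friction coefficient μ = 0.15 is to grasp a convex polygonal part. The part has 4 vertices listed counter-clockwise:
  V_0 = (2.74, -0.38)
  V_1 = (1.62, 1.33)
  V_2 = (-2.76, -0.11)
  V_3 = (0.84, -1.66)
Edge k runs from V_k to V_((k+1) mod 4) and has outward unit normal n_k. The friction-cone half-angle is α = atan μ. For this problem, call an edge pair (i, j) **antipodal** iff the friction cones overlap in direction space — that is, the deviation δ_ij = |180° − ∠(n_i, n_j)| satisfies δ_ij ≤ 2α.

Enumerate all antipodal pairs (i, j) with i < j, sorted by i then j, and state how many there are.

count = 1; pairs: (1,3)

α = atan 0.15 = 8.53°;  2α = 17.06°
n_0 = (+0.8365, +0.5479)
n_1 = (-0.3123, +0.9500)
n_2 = (-0.3955, -0.9185)
n_3 = (+0.5587, -0.8294)
  (0,1): δ = 105.02°  ·
  (0,2): δ = 33.48°  ·
  (0,3): δ = 90.74°  ·
  (1,2): δ = 41.49°  ·
  (1,3): δ = 15.77°  ✓
  (2,3): δ = 122.74°  ·
antipodal pairs: 1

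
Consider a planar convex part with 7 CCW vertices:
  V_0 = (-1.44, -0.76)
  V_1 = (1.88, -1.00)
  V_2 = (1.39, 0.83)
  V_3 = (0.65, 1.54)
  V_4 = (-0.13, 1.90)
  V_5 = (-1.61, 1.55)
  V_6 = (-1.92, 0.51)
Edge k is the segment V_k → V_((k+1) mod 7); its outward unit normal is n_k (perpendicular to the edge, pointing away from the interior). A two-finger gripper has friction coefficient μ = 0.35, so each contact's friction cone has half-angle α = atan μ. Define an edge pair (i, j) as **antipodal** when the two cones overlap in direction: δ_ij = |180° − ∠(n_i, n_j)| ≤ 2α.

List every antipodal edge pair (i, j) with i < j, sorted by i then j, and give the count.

count = 5; pairs: (0,3), (0,4), (1,5), (1,6), (2,6)

α = atan 0.35 = 19.29°;  2α = 38.58°
n_0 = (-0.0721, -0.9974)
n_1 = (+0.9660, +0.2586)
n_2 = (+0.6923, +0.7216)
n_3 = (+0.4191, +0.9080)
n_4 = (-0.2301, +0.9732)
n_5 = (-0.9583, +0.2857)
n_6 = (-0.9354, -0.3535)
  (0,1): δ = 70.88°  ·
  (0,2): δ = 39.68°  ·
  (0,3): δ = 20.64°  ✓
  (0,4): δ = 17.44°  ✓
  (0,5): δ = 77.54°  ·
  (0,6): δ = 114.84°  ·
  (1,2): δ = 148.80°  ·
  (1,3): δ = 129.77°  ·
  (1,4): δ = 91.68°  ·
  (1,5): δ = 31.59°  ✓
  (1,6): δ = 5.71°  ✓
  (2,3): δ = 160.96°  ·
  (2,4): δ = 122.88°  ·
  (2,5): δ = 62.78°  ·
  (2,6): δ = 25.48°  ✓
  (3,4): δ = 141.92°  ·
  (3,5): δ = 81.82°  ·
  (3,6): δ = 44.52°  ·
  (4,5): δ = 119.90°  ·
  (4,6): δ = 82.60°  ·
  (5,6): δ = 142.70°  ·
antipodal pairs: 5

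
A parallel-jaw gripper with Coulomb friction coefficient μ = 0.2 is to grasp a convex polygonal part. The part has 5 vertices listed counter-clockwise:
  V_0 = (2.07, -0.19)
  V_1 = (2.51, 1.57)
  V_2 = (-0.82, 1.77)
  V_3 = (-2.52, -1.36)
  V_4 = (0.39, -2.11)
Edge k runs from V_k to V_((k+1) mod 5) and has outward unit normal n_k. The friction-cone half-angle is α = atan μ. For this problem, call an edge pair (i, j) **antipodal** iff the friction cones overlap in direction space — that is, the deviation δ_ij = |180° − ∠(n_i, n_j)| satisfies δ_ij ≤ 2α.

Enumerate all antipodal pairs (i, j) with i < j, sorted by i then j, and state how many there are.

count = 3; pairs: (0,2), (1,3), (2,4)

α = atan 0.2 = 11.31°;  2α = 22.62°
n_0 = (+0.9701, -0.2425)
n_1 = (+0.0600, +0.9982)
n_2 = (-0.8788, +0.4773)
n_3 = (-0.2496, -0.9684)
n_4 = (+0.7526, -0.6585)
  (0,1): δ = 79.40°  ·
  (0,2): δ = 14.47°  ✓
  (0,3): δ = 89.58°  ·
  (0,4): δ = 152.85°  ·
  (1,2): δ = 115.07°  ·
  (1,3): δ = 11.02°  ✓
  (1,4): δ = 52.25°  ·
  (2,3): δ = 75.94°  ·
  (2,4): δ = 12.68°  ✓
  (3,4): δ = 116.73°  ·
antipodal pairs: 3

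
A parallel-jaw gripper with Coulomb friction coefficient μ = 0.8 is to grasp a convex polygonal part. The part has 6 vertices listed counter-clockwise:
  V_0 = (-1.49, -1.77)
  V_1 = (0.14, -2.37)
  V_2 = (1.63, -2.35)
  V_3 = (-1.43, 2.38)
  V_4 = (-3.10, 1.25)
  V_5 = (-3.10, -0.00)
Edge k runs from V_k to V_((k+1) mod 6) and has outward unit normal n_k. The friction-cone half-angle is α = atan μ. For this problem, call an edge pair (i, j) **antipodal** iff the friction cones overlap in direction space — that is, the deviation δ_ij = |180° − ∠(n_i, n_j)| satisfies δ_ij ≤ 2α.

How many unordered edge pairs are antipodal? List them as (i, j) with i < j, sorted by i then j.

α = atan 0.8 = 38.66°;  2α = 77.32°
n_0 = (-0.3454, -0.9384)
n_1 = (+0.0134, -0.9999)
n_2 = (+0.8396, +0.5432)
n_3 = (-0.5604, +0.8282)
n_4 = (-1.0000, -0.0000)
n_5 = (-0.7398, -0.6729)
  (0,1): δ = 159.02°  ·
  (0,2): δ = 36.89°  ✓
  (0,3): δ = 54.29°  ✓
  (0,4): δ = 110.21°  ·
  (0,5): δ = 152.50°  ·
  (1,2): δ = 57.87°  ✓
  (1,3): δ = 33.32°  ✓
  (1,4): δ = 89.23°  ·
  (1,5): δ = 131.52°  ·
  (2,3): δ = 88.82°  ·
  (2,4): δ = 32.90°  ✓
  (2,5): δ = 9.39°  ✓
  (3,4): δ = 124.08°  ·
  (3,5): δ = 81.79°  ·
  (4,5): δ = 137.71°  ·
antipodal pairs: 6

count = 6; pairs: (0,2), (0,3), (1,2), (1,3), (2,4), (2,5)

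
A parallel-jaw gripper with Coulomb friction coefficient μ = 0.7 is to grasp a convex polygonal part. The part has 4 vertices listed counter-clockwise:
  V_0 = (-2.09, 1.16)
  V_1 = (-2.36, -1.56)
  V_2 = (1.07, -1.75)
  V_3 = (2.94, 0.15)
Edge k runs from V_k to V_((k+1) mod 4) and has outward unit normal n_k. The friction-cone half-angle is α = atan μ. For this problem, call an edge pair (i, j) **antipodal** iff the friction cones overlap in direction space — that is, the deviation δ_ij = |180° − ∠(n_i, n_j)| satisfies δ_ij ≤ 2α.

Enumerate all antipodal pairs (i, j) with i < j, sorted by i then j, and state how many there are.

α = atan 0.7 = 34.99°;  2α = 69.98°
n_0 = (-0.9951, +0.0988)
n_1 = (-0.0553, -0.9985)
n_2 = (+0.7127, -0.7015)
n_3 = (+0.1969, +0.9804)
  (0,1): δ = 87.50°  ·
  (0,2): δ = 38.88°  ✓
  (0,3): δ = 84.32°  ·
  (1,2): δ = 131.37°  ·
  (1,3): δ = 8.18°  ✓
  (2,3): δ = 56.81°  ✓
antipodal pairs: 3

count = 3; pairs: (0,2), (1,3), (2,3)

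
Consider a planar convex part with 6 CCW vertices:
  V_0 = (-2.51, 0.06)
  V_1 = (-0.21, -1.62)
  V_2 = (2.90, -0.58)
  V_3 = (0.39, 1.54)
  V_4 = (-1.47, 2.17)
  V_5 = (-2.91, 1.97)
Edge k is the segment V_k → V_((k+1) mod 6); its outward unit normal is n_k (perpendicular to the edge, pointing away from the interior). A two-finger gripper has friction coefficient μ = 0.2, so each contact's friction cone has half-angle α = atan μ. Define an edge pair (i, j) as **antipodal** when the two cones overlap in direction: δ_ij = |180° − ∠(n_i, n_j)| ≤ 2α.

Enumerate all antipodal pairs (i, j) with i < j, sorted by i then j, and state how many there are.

α = atan 0.2 = 11.31°;  2α = 22.62°
n_0 = (-0.5898, -0.8075)
n_1 = (+0.3171, -0.9484)
n_2 = (+0.6453, +0.7640)
n_3 = (+0.3208, +0.9471)
n_4 = (-0.1376, +0.9905)
n_5 = (-0.9788, -0.2050)
  (0,1): δ = 125.36°  ·
  (0,2): δ = 4.04°  ✓
  (0,3): δ = 17.43°  ✓
  (0,4): δ = 44.05°  ·
  (0,5): δ = 137.97°  ·
  (1,2): δ = 58.68°  ·
  (1,3): δ = 37.20°  ·
  (1,4): δ = 10.58°  ✓
  (1,5): δ = 83.34°  ·
  (2,3): δ = 158.53°  ·
  (2,4): δ = 131.91°  ·
  (2,5): δ = 37.99°  ·
  (3,4): δ = 153.38°  ·
  (3,5): δ = 59.46°  ·
  (4,5): δ = 86.08°  ·
antipodal pairs: 3

count = 3; pairs: (0,2), (0,3), (1,4)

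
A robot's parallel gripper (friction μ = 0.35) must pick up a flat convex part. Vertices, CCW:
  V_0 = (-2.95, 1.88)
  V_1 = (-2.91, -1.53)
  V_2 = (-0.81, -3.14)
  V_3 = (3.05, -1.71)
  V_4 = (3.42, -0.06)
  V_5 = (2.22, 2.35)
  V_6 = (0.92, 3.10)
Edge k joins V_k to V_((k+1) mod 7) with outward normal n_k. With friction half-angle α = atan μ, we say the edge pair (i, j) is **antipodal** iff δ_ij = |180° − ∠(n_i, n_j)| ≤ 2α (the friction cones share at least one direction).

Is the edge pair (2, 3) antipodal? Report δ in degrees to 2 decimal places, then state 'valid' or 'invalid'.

δ = 122.97°, invalid

α = atan 0.35 = 19.29°;  2α = 38.58°
edge 2: e_2 = (+3.86, +1.43);  n_2 = (+0.3474, -0.9377)
edge 3: e_3 = (+0.37, +1.65);  n_3 = (+0.9758, -0.2188)
∠(n_2, n_3) = 57.03°
δ = |180° − 57.03°| = 122.97°
122.97° > 2α = 38.58°  →  invalid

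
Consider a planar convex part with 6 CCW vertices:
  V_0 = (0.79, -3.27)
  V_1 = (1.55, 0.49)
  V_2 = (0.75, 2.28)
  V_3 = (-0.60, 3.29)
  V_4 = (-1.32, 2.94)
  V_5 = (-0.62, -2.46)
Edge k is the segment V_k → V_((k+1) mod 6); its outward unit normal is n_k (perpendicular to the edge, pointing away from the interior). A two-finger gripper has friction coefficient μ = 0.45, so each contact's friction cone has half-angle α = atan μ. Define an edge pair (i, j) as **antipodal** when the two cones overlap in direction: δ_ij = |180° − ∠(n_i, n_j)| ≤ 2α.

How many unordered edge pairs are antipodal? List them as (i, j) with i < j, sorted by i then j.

α = atan 0.45 = 24.23°;  2α = 48.46°
n_0 = (+0.9802, -0.1981)
n_1 = (+0.9130, +0.4080)
n_2 = (+0.5991, +0.8007)
n_3 = (-0.4372, +0.8994)
n_4 = (-0.9917, -0.1286)
n_5 = (-0.4981, -0.8671)
  (0,1): δ = 144.49°  ·
  (0,2): δ = 115.37°  ·
  (0,3): δ = 52.65°  ·
  (0,4): δ = 18.81°  ✓
  (0,5): δ = 71.55°  ·
  (1,2): δ = 150.88°  ·
  (1,3): δ = 88.16°  ·
  (1,4): δ = 16.70°  ✓
  (1,5): δ = 36.04°  ✓
  (2,3): δ = 117.27°  ·
  (2,4): δ = 45.81°  ✓
  (2,5): δ = 6.93°  ✓
  (3,4): δ = 108.54°  ·
  (3,5): δ = 55.80°  ·
  (4,5): δ = 127.26°  ·
antipodal pairs: 5

count = 5; pairs: (0,4), (1,4), (1,5), (2,4), (2,5)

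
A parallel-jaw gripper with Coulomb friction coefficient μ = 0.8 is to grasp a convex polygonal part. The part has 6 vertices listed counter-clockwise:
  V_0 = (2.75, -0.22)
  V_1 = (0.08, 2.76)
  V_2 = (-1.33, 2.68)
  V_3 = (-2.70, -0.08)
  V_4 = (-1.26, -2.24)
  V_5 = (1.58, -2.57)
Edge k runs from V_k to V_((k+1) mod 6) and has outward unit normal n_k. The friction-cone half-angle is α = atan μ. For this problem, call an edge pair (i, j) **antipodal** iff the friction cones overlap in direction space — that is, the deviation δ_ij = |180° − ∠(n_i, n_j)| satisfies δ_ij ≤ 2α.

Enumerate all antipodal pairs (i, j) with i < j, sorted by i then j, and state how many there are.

α = atan 0.8 = 38.66°;  2α = 77.32°
n_0 = (+0.7448, +0.6673)
n_1 = (-0.0566, +0.9984)
n_2 = (-0.8957, +0.4446)
n_3 = (-0.8321, -0.5547)
n_4 = (-0.1154, -0.9933)
n_5 = (+0.8952, -0.4457)
  (0,1): δ = 128.61°  ·
  (0,2): δ = 68.26°  ✓
  (0,3): δ = 8.17°  ✓
  (0,4): δ = 41.51°  ✓
  (0,5): δ = 111.67°  ·
  (1,2): δ = 119.65°  ·
  (1,3): δ = 59.56°  ✓
  (1,4): δ = 9.88°  ✓
  (1,5): δ = 60.29°  ✓
  (2,3): δ = 119.91°  ·
  (2,4): δ = 70.23°  ✓
  (2,5): δ = 0.07°  ✓
  (3,4): δ = 130.32°  ·
  (3,5): δ = 60.16°  ✓
  (4,5): δ = 109.84°  ·
antipodal pairs: 9

count = 9; pairs: (0,2), (0,3), (0,4), (1,3), (1,4), (1,5), (2,4), (2,5), (3,5)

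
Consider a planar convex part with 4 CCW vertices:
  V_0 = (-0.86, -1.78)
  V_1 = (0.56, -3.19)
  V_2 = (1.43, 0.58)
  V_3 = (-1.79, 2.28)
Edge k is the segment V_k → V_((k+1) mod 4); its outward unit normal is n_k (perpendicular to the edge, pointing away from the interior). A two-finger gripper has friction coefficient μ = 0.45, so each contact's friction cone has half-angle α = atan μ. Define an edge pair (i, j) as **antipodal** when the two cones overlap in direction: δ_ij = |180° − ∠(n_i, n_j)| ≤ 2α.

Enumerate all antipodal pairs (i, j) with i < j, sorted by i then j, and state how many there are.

count = 2; pairs: (0,2), (1,3)

α = atan 0.45 = 24.23°;  2α = 48.46°
n_0 = (-0.7046, -0.7096)
n_1 = (+0.9744, -0.2249)
n_2 = (+0.4669, +0.8843)
n_3 = (-0.9748, -0.2233)
  (0,1): δ = 58.20°  ·
  (0,2): δ = 16.97°  ✓
  (0,3): δ = 147.70°  ·
  (1,2): δ = 104.84°  ·
  (1,3): δ = 25.90°  ✓
  (2,3): δ = 49.27°  ·
antipodal pairs: 2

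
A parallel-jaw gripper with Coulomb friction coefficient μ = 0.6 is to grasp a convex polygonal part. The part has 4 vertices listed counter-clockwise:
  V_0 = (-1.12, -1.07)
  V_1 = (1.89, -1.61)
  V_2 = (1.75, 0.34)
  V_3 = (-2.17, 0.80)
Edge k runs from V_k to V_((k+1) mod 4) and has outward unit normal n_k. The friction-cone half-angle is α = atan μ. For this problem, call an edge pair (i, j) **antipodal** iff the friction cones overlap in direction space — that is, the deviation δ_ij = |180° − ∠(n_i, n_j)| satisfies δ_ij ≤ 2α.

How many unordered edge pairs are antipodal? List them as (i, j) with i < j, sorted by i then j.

α = atan 0.6 = 30.96°;  2α = 61.93°
n_0 = (-0.1766, -0.9843)
n_1 = (+0.9974, +0.0716)
n_2 = (+0.1165, +0.9932)
n_3 = (-0.8719, -0.4896)
  (0,1): δ = 75.72°  ·
  (0,2): δ = 3.48°  ✓
  (0,3): δ = 129.48°  ·
  (1,2): δ = 100.80°  ·
  (1,3): δ = 25.21°  ✓
  (2,3): δ = 53.99°  ✓
antipodal pairs: 3

count = 3; pairs: (0,2), (1,3), (2,3)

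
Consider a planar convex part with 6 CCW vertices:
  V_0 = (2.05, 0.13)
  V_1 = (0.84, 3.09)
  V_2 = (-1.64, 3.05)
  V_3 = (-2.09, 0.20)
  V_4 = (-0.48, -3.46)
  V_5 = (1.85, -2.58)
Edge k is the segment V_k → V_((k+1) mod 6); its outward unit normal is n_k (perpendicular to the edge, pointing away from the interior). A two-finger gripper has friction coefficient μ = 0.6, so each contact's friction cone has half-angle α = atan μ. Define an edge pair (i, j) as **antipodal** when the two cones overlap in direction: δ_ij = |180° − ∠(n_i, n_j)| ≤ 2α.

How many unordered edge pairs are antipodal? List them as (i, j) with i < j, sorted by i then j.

count = 6; pairs: (0,2), (0,3), (1,4), (2,4), (2,5), (3,5)

α = atan 0.6 = 30.96°;  2α = 61.93°
n_0 = (+0.9256, +0.3784)
n_1 = (-0.0161, +0.9999)
n_2 = (-0.9878, +0.1560)
n_3 = (-0.9154, -0.4027)
n_4 = (+0.3533, -0.9355)
n_5 = (+0.9973, -0.0736)
  (0,1): δ = 111.31°  ·
  (0,2): δ = 31.21°  ✓
  (0,3): δ = 1.51°  ✓
  (0,4): δ = 88.46°  ·
  (0,5): δ = 153.55°  ·
  (1,2): δ = 99.90°  ·
  (1,3): δ = 67.18°  ·
  (1,4): δ = 19.77°  ✓
  (1,5): δ = 84.86°  ·
  (2,3): δ = 147.28°  ·
  (2,4): δ = 60.34°  ✓
  (2,5): δ = 4.75°  ✓
  (3,4): δ = 93.05°  ·
  (3,5): δ = 27.97°  ✓
  (4,5): δ = 114.91°  ·
antipodal pairs: 6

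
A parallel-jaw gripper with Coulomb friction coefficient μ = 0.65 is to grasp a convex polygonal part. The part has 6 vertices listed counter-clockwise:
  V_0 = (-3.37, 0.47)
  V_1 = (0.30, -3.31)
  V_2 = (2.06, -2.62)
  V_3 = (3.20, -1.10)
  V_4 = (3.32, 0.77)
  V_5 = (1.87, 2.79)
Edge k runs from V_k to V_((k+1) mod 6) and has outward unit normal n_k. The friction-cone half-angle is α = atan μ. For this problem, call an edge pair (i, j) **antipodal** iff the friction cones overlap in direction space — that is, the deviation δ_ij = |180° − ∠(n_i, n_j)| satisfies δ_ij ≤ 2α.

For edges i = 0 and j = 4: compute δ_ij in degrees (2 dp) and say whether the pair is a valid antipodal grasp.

δ = 8.48°, valid

α = atan 0.65 = 33.02°;  2α = 66.05°
edge 0: e_0 = (+3.67, -3.78);  n_0 = (-0.7175, -0.6966)
edge 4: e_4 = (-1.45, +2.02);  n_4 = (+0.8124, +0.5831)
∠(n_0, n_4) = 171.52°
δ = |180° − 171.52°| = 8.48°
8.48° ≤ 2α = 66.05°  →  valid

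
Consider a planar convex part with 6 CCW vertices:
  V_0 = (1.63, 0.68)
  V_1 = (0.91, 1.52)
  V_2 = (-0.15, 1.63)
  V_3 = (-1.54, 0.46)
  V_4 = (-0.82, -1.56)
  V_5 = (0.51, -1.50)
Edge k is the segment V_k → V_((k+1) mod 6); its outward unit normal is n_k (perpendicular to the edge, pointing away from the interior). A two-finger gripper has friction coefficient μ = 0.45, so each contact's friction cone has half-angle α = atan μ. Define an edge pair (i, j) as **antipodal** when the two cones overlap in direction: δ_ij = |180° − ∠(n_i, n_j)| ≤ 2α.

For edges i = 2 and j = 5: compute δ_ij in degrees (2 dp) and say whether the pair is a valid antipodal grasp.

α = atan 0.45 = 24.23°;  2α = 48.46°
edge 2: e_2 = (-1.39, -1.17);  n_2 = (-0.6440, +0.7651)
edge 5: e_5 = (+1.12, +2.18);  n_5 = (+0.8895, -0.4570)
∠(n_2, n_5) = 157.28°
δ = |180° − 157.28°| = 22.72°
22.72° ≤ 2α = 48.46°  →  valid

δ = 22.72°, valid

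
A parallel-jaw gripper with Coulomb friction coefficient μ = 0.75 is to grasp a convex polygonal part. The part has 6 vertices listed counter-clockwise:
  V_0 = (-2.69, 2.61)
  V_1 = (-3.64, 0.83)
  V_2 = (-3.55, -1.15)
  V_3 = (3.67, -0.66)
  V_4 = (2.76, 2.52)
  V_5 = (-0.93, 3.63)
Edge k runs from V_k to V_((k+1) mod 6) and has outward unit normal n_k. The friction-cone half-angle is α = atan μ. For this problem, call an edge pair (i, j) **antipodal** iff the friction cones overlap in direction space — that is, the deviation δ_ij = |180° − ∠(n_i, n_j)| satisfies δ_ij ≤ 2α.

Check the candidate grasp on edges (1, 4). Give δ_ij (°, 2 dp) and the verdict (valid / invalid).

δ = 70.66°, valid

α = atan 0.75 = 36.87°;  2α = 73.74°
edge 1: e_1 = (+0.09, -1.98);  n_1 = (-0.9990, -0.0454)
edge 4: e_4 = (-3.69, +1.11);  n_4 = (+0.2881, +0.9576)
∠(n_1, n_4) = 109.34°
δ = |180° − 109.34°| = 70.66°
70.66° ≤ 2α = 73.74°  →  valid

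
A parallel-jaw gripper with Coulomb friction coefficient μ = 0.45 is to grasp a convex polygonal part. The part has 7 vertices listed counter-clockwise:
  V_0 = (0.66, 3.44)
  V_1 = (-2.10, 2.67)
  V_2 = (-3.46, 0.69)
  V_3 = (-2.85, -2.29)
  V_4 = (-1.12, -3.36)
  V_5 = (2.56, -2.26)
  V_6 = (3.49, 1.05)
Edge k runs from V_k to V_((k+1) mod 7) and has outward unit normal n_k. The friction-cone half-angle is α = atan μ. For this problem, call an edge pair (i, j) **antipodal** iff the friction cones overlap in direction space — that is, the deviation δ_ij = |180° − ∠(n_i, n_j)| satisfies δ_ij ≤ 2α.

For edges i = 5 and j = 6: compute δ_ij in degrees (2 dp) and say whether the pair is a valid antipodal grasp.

α = atan 0.45 = 24.23°;  2α = 48.46°
edge 5: e_5 = (+0.93, +3.31);  n_5 = (+0.9627, -0.2705)
edge 6: e_6 = (-2.83, +2.39);  n_6 = (+0.6452, +0.7640)
∠(n_5, n_6) = 65.51°
δ = |180° − 65.51°| = 114.49°
114.49° > 2α = 48.46°  →  invalid

δ = 114.49°, invalid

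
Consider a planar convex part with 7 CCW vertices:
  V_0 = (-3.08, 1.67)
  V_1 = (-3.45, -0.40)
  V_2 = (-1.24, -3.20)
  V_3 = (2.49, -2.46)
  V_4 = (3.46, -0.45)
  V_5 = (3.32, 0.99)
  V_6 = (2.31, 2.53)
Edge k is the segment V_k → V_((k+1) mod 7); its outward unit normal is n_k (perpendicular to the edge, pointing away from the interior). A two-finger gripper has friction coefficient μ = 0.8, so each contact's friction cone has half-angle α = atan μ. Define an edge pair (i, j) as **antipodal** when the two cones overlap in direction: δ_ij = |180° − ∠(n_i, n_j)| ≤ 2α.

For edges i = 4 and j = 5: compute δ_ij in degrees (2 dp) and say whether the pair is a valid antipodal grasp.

α = atan 0.8 = 38.66°;  2α = 77.32°
edge 4: e_4 = (-0.14, +1.44);  n_4 = (+0.9953, +0.0968)
edge 5: e_5 = (-1.01, +1.54);  n_5 = (+0.8362, +0.5484)
∠(n_4, n_5) = 27.71°
δ = |180° − 27.71°| = 152.29°
152.29° > 2α = 77.32°  →  invalid

δ = 152.29°, invalid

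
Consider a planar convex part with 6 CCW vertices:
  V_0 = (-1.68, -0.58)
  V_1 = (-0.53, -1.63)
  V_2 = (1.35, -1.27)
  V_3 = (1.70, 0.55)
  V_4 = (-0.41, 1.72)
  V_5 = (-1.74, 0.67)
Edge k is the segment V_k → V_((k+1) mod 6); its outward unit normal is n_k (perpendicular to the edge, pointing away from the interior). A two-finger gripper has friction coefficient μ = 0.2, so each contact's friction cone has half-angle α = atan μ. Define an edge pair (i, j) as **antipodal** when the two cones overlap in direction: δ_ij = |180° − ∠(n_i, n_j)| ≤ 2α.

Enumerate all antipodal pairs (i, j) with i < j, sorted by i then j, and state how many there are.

α = atan 0.2 = 11.31°;  2α = 22.62°
n_0 = (-0.6743, -0.7385)
n_1 = (+0.1881, -0.9822)
n_2 = (+0.9820, -0.1888)
n_3 = (+0.4849, +0.8745)
n_4 = (-0.6196, +0.7849)
n_5 = (-0.9988, -0.0479)
  (0,1): δ = 126.76°  ·
  (0,2): δ = 58.49°  ·
  (0,3): δ = 13.39°  ✓
  (0,4): δ = 80.69°  ·
  (0,5): δ = 135.15°  ·
  (1,2): δ = 111.73°  ·
  (1,3): δ = 39.85°  ·
  (1,4): δ = 27.45°  ·
  (1,5): δ = 81.91°  ·
  (2,3): δ = 108.12°  ·
  (2,4): δ = 40.82°  ·
  (2,5): δ = 13.63°  ✓
  (3,4): δ = 112.70°  ·
  (3,5): δ = 58.24°  ·
  (4,5): δ = 125.54°  ·
antipodal pairs: 2

count = 2; pairs: (0,3), (2,5)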